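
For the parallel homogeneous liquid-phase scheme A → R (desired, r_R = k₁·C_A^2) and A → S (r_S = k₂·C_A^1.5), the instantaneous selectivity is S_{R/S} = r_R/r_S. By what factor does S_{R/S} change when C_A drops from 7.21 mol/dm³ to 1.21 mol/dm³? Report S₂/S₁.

S_{R/S} = (k₁/k₂)·C_A^0.5, so S₂/S₁ = (C_{A,2}/C_{A,1})^0.5.
= (1.21/7.21)^0.5 = (0.1678)^0.5 = 0.410.
Selectivity toward R falls as C_A falls — high-concentration operation is favoured.

0.410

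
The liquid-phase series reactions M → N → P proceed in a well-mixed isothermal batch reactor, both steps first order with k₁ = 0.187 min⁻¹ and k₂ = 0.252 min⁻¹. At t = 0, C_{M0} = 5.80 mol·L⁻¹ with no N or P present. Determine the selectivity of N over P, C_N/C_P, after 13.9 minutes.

0.159

The intermediate concentration in a first-order A→B→C sequence is C_N = k₁C_{M0}(e^(−k₁t) − e^(−k₂t))/(k₂−k₁).
e^(−k₁t) = e^(−0.187×13.9) = e^(−2.599) = 0.07433; e^(−k₂t) = e^(−3.503) = 0.03011.
C_N = 0.187×5.80/(0.252−0.187) × (0.07433−0.03011) = 16.69×0.04421 = 0.7377 mol·L⁻¹.
C_M = C_{M0}e^(−k₁t) = 0.4311 mol·L⁻¹, so C_P = C_{M0}−C_M−C_N = 4.631 mol·L⁻¹; C_N/C_P = 0.159.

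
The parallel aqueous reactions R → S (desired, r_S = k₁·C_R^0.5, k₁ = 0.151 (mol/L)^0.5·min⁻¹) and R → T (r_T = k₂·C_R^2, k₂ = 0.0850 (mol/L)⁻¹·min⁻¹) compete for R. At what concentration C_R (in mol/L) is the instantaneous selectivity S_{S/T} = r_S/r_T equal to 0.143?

S_{S/T} = (k₁/k₂)·C_R^-1.5 ⇒ C_R = (S·k₂/k₁)^(1/(-1.5)).
= (0.143×0.0850/0.151)^(-0.6667) = (0.08050)^(-0.6667) = 5.36 mol/L.

5.36 mol/L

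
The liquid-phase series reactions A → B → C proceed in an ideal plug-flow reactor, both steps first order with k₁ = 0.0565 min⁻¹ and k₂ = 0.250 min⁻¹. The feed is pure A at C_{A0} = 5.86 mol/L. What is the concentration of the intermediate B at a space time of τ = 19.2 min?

For first-order series with pure A initially, C_B(τ) = k₁C_{A0}/(k₂−k₁)·(e^(−k₁τ) − e^(−k₂τ)).
e^(−k₁τ) = e^(−0.0565×19.2) = e^(−1.085) = 0.3380; e^(−k₂τ) = e^(−4.800) = 0.008230.
C_B = 0.0565×5.86/(0.250−0.0565) × (0.3380−0.008230) = 1.711×0.3297 = 0.5642 mol/L.

0.564 mol/L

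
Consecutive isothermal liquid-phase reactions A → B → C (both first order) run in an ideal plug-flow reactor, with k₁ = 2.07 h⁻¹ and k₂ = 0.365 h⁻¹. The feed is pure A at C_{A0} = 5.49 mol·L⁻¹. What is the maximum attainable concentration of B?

3.79 mol·L⁻¹

Evaluating C_B at τ_opt = ln(k₂/k₁)/(k₂−k₁) gives C_{B,max}/C_{A0} = (k₁/k₂)^[k₂/(k₂−k₁)].
= (2.07/0.365)^(0.365/(0.365−2.07)) = (5.671)^(-0.2141) = 0.6897.
C_{B,max} = 0.6897×5.49 = 3.79 mol·L⁻¹.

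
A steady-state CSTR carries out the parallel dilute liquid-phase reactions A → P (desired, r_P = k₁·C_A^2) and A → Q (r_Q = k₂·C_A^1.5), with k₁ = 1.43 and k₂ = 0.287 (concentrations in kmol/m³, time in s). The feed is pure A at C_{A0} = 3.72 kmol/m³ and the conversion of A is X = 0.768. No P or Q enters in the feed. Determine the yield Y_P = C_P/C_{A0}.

Exit C_A = C_{A0}(1−X) = 3.72×0.232 = 0.8630 kmol/m³.
A CSTR operates uniformly at the exit composition, giving r_P = 1.065 and r_Q = 0.2301 (each k·C_A^n at C_A = 0.8630).
Fraction of consumed A going to P: r_P/(r_P+r_Q) = 0.8223.
C_P = 0.8223·C_{A0}·X = 0.8223×3.72×0.768 = 2.35 kmol/m³; Y_P = C_P/C_{A0} = 0.632.

0.632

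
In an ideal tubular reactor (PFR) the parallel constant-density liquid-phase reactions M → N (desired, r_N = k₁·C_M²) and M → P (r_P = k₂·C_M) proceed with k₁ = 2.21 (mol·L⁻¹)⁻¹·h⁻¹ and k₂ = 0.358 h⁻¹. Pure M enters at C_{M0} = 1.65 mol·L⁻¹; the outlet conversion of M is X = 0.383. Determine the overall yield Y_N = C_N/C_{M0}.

0.341

C_M = C_{M0}(1−X) = 1.018 mol·L⁻¹.
Along a PFR/batch, dC_P/dC_M = −r_P/(r_N+r_P) = −k₂/(k₂+k₁·C_M).
Integrating from C_{M0} to C_M: C_P = (0.358/2.21)·ln[(0.358+2.21·1.65)/(0.358+2.21·1.02)] = 0.1620·ln(4.004/2.608) = 0.06947 mol·L⁻¹.
Then C_N = (C_{M0}−C_M) − C_P = 0.6320 − 0.06947 = 0.5625 mol·L⁻¹.
Y_N = C_N/C_{M0} = 0.5625/1.65 = 0.341.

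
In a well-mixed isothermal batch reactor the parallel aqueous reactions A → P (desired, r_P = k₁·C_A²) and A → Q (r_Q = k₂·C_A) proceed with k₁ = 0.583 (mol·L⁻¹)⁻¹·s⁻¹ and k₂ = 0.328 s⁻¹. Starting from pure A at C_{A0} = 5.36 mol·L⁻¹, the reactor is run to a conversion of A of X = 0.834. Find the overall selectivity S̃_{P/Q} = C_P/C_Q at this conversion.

4.65

C_A = C_{A0}(1−X) = 0.8898 mol·L⁻¹.
Along a PFR/batch, dC_Q/dC_A = −r_Q/(r_P+r_Q) = −k₂/(k₂+k₁·C_A).
Integrating from C_{A0} to C_A: C_Q = (0.328/0.583)·ln[(0.328+0.583·5.36)/(0.328+0.583·0.890)] = 0.5626·ln(3.453/0.8467) = 0.7908 mol·L⁻¹.
Then C_P = (C_{A0}−C_A) − C_Q = 4.470 − 0.7908 = 3.679 mol·L⁻¹.
S̃_{P/Q} = C_P/C_Q = 3.679/0.7908 = 4.65.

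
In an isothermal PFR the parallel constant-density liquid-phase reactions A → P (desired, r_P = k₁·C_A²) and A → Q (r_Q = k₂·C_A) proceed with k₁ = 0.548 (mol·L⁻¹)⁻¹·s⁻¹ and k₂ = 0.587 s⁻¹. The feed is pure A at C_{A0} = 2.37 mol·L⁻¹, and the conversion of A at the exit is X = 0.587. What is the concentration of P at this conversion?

0.836 mol·L⁻¹

C_A = C_{A0}(1−X) = 0.9788 mol·L⁻¹.
Along a PFR/batch, dC_Q/dC_A = −r_Q/(r_P+r_Q) = −k₂/(k₂+k₁·C_A).
Integrating from C_{A0} to C_A: C_Q = (0.587/0.548)·ln[(0.587+0.548·2.37)/(0.587+0.548·0.979)] = 1.071·ln(1.886/1.123) = 0.5548 mol·L⁻¹.
Then C_P = (C_{A0}−C_A) − C_Q = 1.391 − 0.5548 = 0.8363 mol·L⁻¹.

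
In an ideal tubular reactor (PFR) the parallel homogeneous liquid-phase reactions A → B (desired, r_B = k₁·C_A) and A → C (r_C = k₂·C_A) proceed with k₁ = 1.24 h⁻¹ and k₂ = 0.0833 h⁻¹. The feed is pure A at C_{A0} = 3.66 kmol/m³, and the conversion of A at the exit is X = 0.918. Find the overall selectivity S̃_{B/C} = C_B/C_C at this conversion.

C_A = C_{A0}(1−X) = 0.3001 kmol/m³.
Both paths are first order in A, so the instantaneous fraction to B is constant: dC_B/d(−C_A) = k₁/(k₁+k₂) = 0.9371.
C_B = 0.9371·(C_{A0}−C_A) = 0.9371×3.360 = 3.15 kmol/m³.
C_C = (C_{A0}−C_A)−C_B = 0.2115 kmol/m³; S̃_{B/C} = 3.148/0.2115 = 14.9.

14.9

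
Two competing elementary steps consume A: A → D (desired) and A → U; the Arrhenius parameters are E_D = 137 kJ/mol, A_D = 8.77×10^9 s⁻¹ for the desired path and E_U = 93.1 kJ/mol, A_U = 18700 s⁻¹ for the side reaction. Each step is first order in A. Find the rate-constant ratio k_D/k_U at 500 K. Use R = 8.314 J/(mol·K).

With equal orders, S_{D/U} = k_D/k_U = (A_D/A_U)·exp[(E_U−E_D)/(RT)].
(E_U−E_D)/(RT) = (93.1−137)×10³/(8.314×500) = -43900/4157 = -10.56.
k_D/k_U = (8.77×10^9/18700)·exp(-10.56) = 4.690×10^5 × 2.592×10^-5 = 12.2.

12.2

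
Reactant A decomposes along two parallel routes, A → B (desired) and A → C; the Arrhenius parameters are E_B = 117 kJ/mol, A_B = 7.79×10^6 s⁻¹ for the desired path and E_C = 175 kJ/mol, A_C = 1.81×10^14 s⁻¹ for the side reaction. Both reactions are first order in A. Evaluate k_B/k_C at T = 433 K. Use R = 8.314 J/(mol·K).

0.427

Since both paths have the same order in A, the concentration cancels and S_{B/C} = k_B/k_C = (A_B/A_C)·exp[(E_C−E_B)/(RT)].
(E_C−E_B)/(RT) = (175−117)×10³/(8.314×433) = 58000/3600 = 16.11.
k_B/k_C = (7.79×10^6/1.81×10^14)·exp(16.11) = 4.304×10^-8 × 9.932×10^6 = 0.427.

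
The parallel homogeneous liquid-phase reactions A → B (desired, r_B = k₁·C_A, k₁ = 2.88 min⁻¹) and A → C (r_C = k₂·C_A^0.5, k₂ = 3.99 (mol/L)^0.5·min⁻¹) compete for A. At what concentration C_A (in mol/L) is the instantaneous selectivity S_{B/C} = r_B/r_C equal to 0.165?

0.0523 mol/L

S_{B/C} = (k₁/k₂)·C_A^0.5 ⇒ C_A = (S·k₂/k₁)^(2).
= (0.165×3.99/2.88)^(2) = (0.2286)^(2) = 0.0523 mol/L.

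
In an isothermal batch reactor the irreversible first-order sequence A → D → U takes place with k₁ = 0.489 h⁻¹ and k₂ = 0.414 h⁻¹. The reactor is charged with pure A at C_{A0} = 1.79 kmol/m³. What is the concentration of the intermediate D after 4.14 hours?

0.561 kmol/m³

For first-order series with pure A initially, C_D(t) = k₁C_{A0}/(k₂−k₁)·(e^(−k₁t) − e^(−k₂t)).
e^(−k₁t) = e^(−0.489×4.14) = e^(−2.024) = 0.1321; e^(−k₂t) = e^(−1.714) = 0.1802.
C_D = 0.489×1.79/(0.414−0.489) × (0.1321−0.1802) = (-11.67)×(-0.04809) = 0.5612 kmol/m³.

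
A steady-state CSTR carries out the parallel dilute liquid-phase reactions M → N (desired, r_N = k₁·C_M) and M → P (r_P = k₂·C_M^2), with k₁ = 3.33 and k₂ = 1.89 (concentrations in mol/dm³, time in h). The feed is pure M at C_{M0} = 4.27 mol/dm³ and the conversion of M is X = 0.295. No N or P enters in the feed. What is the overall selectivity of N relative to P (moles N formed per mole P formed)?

Exit C_M = C_{M0}(1−X) = 4.27×0.705 = 3.010 mol/dm³.
A CSTR operates uniformly at the exit composition, giving r_N = 10.02 and r_P = 17.13 (each k·C_M^n at C_M = 3.010).
Overall selectivity = C_N/C_P = r_Nτ/(r_Pτ) = r_N/r_P = 0.585.

0.585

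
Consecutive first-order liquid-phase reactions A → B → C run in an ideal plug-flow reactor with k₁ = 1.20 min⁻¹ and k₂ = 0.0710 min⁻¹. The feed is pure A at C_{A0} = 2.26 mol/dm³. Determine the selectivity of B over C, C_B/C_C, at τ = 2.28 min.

8.35

For first-order series with pure A initially, C_B(τ) = k₁C_{A0}/(k₂−k₁)·(e^(−k₁τ) − e^(−k₂τ)).
e^(−k₁τ) = e^(−1.20×2.28) = e^(−2.736) = 0.06483; e^(−k₂τ) = e^(−0.1619) = 0.8505.
C_B = 1.20×2.26/(0.0710−1.20) × (0.06483−0.8505) = (-2.402)×(-0.7857) = 1.887 mol/dm³.
C_A = C_{A0}e^(−k₁τ) = 0.1465 mol/dm³, so C_C = C_{A0}−C_A−C_B = 0.2261 mol/dm³; C_B/C_C = 8.35.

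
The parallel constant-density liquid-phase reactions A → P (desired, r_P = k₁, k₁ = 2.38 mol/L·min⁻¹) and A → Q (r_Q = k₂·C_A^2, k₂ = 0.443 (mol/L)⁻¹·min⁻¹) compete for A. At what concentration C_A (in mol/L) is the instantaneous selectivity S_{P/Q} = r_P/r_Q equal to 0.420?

S_{P/Q} = (k₁/k₂)·C_A^-2 ⇒ C_A = (S·k₂/k₁)^(-0.5).
= (0.420×0.443/2.38)^(-0.5) = (0.07818)^(-0.5) = 3.58 mol/L.

3.58 mol/L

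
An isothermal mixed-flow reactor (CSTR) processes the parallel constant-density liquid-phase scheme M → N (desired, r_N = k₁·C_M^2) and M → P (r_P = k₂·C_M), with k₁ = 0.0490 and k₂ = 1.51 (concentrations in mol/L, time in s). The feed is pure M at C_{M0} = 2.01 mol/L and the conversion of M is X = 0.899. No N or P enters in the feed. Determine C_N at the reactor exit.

Exit C_M = C_{M0}(1−X) = 2.01×0.101 = 0.2030 mol/L.
A CSTR operates uniformly at the exit composition, giving r_N = 0.002019 and r_P = 0.3065 (each k·C_M^n at C_M = 0.2030).
Fraction of consumed M going to N: r_N/(r_N+r_P) = 0.006545.
C_N = 0.006545·C_{M0}·X = 0.006545×2.01×0.899 = 0.0118 mol/L.

0.0118 mol/L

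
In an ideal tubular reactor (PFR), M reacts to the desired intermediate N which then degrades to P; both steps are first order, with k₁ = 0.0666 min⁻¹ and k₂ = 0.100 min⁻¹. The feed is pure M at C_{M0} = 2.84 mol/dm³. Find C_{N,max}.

0.841 mol/dm³

For a first-order series the maximum intermediate yield is C_{N,max}/C_{M0} = (k₁/k₂)^[k₂/(k₂−k₁)].
= (0.0666/0.100)^(0.100/(0.100−0.0666)) = (0.6660)^(2.994) = 0.2961.
C_{N,max} = 0.2961×2.84 = 0.841 mol/dm³.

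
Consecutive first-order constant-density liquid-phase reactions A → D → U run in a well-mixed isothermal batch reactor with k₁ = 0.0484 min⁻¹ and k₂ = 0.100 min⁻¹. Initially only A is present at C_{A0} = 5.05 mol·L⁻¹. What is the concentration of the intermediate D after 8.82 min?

1.13 mol·L⁻¹

For first-order series with pure A initially, C_D(t) = k₁C_{A0}/(k₂−k₁)·(e^(−k₁t) − e^(−k₂t)).
e^(−k₁t) = e^(−0.0484×8.82) = e^(−0.4269) = 0.6525; e^(−k₂t) = e^(−0.8820) = 0.4140.
C_D = 0.0484×5.05/(0.100−0.0484) × (0.6525−0.4140) = 4.737×0.2386 = 1.130 mol·L⁻¹.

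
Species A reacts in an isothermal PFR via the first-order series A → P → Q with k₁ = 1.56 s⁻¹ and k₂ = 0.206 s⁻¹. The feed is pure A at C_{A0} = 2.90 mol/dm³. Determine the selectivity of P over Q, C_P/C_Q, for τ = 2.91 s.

1.68

The intermediate concentration in a first-order A→B→C sequence is C_P = k₁C_{A0}(e^(−k₁τ) − e^(−k₂τ))/(k₂−k₁).
e^(−k₁τ) = e^(−1.56×2.91) = e^(−4.540) = 0.01068; e^(−k₂τ) = e^(−0.5995) = 0.5491.
C_P = 1.56×2.90/(0.206−1.56) × (0.01068−0.5491) = (-3.341)×(-0.5384) = 1.799 mol/dm³.
C_A = C_{A0}e^(−k₁τ) = 0.03097 mol/dm³, so C_Q = C_{A0}−C_A−C_P = 1.070 mol/dm³; C_P/C_Q = 1.68.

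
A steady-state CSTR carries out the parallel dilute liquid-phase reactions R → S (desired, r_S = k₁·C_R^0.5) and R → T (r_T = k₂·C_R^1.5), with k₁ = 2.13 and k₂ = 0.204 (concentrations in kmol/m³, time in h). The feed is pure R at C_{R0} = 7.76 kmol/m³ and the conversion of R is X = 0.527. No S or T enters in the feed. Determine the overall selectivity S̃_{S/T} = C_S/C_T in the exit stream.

Exit C_R = C_{R0}(1−X) = 7.76×0.473 = 3.670 kmol/m³.
A CSTR operates uniformly at the exit composition, giving r_S = 4.081 and r_T = 1.435 (each k·C_R^n at C_R = 3.670).
Overall selectivity = C_S/C_T = r_Sτ/(r_Tτ) = r_S/r_T = 2.84.

2.84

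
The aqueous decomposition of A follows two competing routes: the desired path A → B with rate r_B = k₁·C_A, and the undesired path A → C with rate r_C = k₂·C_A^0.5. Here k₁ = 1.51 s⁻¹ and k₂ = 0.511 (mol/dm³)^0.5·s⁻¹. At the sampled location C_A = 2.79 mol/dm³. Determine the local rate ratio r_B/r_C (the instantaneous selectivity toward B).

4.94

S_{B/C} = r_B/r_C = (k₁·C_A)/(k₂·C_A^0.5) = (k₁/k₂)·C_A^0.5.
= (1.51×2.790) / (0.511×2.790^0.5) = 4.213/0.8535 = 4.94.
Since the desired path is higher order in A, keeping C_A high (PFR or concentrated feed) favours B.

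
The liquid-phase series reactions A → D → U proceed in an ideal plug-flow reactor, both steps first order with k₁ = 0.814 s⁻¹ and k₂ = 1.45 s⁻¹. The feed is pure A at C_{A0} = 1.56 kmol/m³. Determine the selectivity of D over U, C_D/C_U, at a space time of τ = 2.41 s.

0.196

The intermediate concentration in a first-order A→B→C sequence is C_D = k₁C_{A0}(e^(−k₁τ) − e^(−k₂τ))/(k₂−k₁).
e^(−k₁τ) = e^(−0.814×2.41) = e^(−1.962) = 0.1406; e^(−k₂τ) = e^(−3.494) = 0.03036.
C_D = 0.814×1.56/(1.45−0.814) × (0.1406−0.03036) = 1.997×0.1102 = 0.2201 kmol/m³.
C_A = C_{A0}e^(−k₁τ) = 0.2194 kmol/m³, so C_U = C_{A0}−C_A−C_D = 1.121 kmol/m³; C_D/C_U = 0.196.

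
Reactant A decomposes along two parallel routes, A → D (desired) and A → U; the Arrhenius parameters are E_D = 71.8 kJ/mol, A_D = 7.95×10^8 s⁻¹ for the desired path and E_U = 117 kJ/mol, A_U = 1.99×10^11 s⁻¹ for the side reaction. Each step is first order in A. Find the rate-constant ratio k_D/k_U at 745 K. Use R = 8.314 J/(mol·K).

With equal orders, S_{D/U} = k_D/k_U = (A_D/A_U)·exp[(E_U−E_D)/(RT)].
(E_U−E_D)/(RT) = (117−71.8)×10³/(8.314×745) = 45200/6194 = 7.297.
k_D/k_U = (7.95×10^8/1.99×10^11)·exp(7.297) = 0.003995 × 1477 = 5.90.
Since E_D < E_U, lowering the temperature improves selectivity toward D.

5.90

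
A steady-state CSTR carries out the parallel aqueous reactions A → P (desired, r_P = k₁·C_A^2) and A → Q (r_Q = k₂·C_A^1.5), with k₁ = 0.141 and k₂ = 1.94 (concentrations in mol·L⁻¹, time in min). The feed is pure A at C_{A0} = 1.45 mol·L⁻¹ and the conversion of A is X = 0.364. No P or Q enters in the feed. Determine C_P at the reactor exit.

0.0344 mol·L⁻¹

Exit C_A = C_{A0}(1−X) = 1.45×0.636 = 0.9222 mol·L⁻¹.
In a CSTR the entire volume is at exit conditions, so r_P = 0.141×0.9222^2 = 0.1199 and r_Q = 1.94×0.9222^1.5 = 1.718.
Fraction of consumed A going to P: r_P/(r_P+r_Q) = 0.06524.
C_P = 0.06524·C_{A0}·X = 0.06524×1.45×0.364 = 0.0344 mol·L⁻¹.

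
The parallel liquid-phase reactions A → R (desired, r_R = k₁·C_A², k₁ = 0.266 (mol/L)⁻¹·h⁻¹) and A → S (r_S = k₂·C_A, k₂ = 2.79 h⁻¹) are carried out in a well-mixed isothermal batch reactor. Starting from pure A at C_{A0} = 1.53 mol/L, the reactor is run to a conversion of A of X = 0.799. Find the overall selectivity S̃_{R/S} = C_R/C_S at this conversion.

0.0866

C_A = C_{A0}(1−X) = 0.3075 mol/L.
Along a PFR/batch, dC_S/dC_A = −r_S/(r_R+r_S) = −k₂/(k₂+k₁·C_A).
Integrating from C_{A0} to C_A: C_S = (2.79/0.266)·ln[(2.79+0.266·1.53)/(2.79+0.266·0.308)] = 10.49·ln(3.197/2.872) = 1.125 mol/L.
Then C_R = (C_{A0}−C_A) − C_S = 1.222 − 1.125 = 0.09738 mol/L.
S̃_{R/S} = C_R/C_S = 0.09738/1.125 = 0.0866.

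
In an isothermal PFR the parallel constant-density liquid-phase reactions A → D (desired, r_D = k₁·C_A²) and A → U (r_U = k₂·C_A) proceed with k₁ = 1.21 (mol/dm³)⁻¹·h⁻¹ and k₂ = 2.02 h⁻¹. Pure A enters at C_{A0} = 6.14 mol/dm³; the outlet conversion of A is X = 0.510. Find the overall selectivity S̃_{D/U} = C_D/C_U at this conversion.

2.66

C_A = C_{A0}(1−X) = 3.009 mol/dm³.
Along a PFR/batch, dC_U/dC_A = −r_U/(r_D+r_U) = −k₂/(k₂+k₁·C_A).
Integrating from C_{A0} to C_A: C_U = (2.02/1.21)·ln[(2.02+1.21·6.14)/(2.02+1.21·3.01)] = 1.669·ln(9.449/5.660) = 0.8555 mol/dm³.
Then C_D = (C_{A0}−C_A) − C_U = 3.131 − 0.8555 = 2.276 mol/dm³.
S̃_{D/U} = C_D/C_U = 2.276/0.8555 = 2.66.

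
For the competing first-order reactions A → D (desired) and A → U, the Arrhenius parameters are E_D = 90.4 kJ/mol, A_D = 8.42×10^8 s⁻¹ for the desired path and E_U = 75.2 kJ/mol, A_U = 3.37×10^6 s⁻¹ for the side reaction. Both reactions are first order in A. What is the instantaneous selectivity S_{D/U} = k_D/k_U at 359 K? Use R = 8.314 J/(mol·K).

1.53

Since both paths have the same order in A, the concentration cancels and S_{D/U} = k_D/k_U = (A_D/A_U)·exp[(E_U−E_D)/(RT)].
(E_U−E_D)/(RT) = (75.2−90.4)×10³/(8.314×359) = -15200/2985 = -5.093.
k_D/k_U = (8.42×10^8/3.37×10^6)·exp(-5.093) = 249.9 × 0.006142 = 1.53.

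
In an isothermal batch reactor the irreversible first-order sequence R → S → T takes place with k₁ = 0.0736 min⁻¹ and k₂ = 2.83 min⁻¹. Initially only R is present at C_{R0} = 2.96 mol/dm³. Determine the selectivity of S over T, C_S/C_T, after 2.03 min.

0.198

For first-order series with pure R initially, C_S(t) = k₁C_{R0}/(k₂−k₁)·(e^(−k₁t) − e^(−k₂t)).
e^(−k₁t) = e^(−0.0736×2.03) = e^(−0.1494) = 0.8612; e^(−k₂t) = e^(−5.745) = 0.003199.
C_S = 0.0736×2.96/(2.83−0.0736) × (0.8612−0.003199) = 0.07904×0.8580 = 0.06781 mol/dm³.
C_R = C_{R0}e^(−k₁t) = 2.549 mol/dm³, so C_T = C_{R0}−C_R−C_S = 0.3430 mol/dm³; C_S/C_T = 0.198.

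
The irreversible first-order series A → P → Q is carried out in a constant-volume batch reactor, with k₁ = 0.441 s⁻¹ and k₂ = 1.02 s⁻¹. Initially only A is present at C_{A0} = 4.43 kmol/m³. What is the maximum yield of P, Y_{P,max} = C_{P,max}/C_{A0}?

0.228

For a first-order series the maximum intermediate yield is C_{P,max}/C_{A0} = (k₁/k₂)^[k₂/(k₂−k₁)].
= (0.441/1.02)^(1.02/(1.02−0.441)) = (0.4324)^(1.762) = 0.2283.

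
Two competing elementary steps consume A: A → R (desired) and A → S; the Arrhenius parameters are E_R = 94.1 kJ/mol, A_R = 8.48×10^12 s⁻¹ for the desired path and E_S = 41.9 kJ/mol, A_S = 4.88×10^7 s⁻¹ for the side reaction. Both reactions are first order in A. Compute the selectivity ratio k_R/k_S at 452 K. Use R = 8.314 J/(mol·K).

With equal orders, S_{R/S} = k_R/k_S = (A_R/A_S)·exp[(E_S−E_R)/(RT)].
(E_S−E_R)/(RT) = (41.9−94.1)×10³/(8.314×452) = -52200/3758 = -13.89.
k_R/k_S = (8.48×10^12/4.88×10^7)·exp(-13.89) = 1.738×10^5 × 9.276×10^-7 = 0.161.

0.161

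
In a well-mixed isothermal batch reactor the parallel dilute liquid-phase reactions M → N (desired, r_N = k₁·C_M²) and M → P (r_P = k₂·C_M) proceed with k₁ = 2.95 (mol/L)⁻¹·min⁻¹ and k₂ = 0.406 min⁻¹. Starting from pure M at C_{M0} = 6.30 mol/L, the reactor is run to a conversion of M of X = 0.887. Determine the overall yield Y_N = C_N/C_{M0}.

0.843

C_M = C_{M0}(1−X) = 0.7119 mol/L.
Along a PFR/batch, dC_P/dC_M = −r_P/(r_N+r_P) = −k₂/(k₂+k₁·C_M).
Integrating from C_{M0} to C_M: C_P = (0.406/2.95)·ln[(0.406+2.95·6.30)/(0.406+2.95·0.712)] = 0.1376·ln(18.99/2.506) = 0.2787 mol/L.
Then C_N = (C_{M0}−C_M) − C_P = 5.588 − 0.2787 = 5.309 mol/L.
Y_N = C_N/C_{M0} = 5.309/6.30 = 0.843.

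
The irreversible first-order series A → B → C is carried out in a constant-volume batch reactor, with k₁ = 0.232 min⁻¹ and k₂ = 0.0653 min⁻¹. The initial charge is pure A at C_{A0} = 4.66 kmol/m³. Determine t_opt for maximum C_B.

7.60 min

For first-order series the maximum of C_B occurs at t_opt = ln(k₂/k₁)/(k₂−k₁).
= ln(0.0653/0.232)/(0.0653−0.232) = ln(0.2815)/-0.1667 = -1.268/-0.1667 = 7.60 min.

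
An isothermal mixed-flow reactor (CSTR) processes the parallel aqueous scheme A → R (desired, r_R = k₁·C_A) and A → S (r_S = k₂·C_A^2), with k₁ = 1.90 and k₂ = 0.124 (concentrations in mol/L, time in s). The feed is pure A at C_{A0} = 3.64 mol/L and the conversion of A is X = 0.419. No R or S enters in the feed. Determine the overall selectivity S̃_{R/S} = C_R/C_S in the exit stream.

Exit C_A = C_{A0}(1−X) = 3.64×0.581 = 2.115 mol/L.
Rates in a CSTR are evaluated at the outlet concentration: r_R = 1.90×2.115 = 4.018, r_S = 0.124×2.115^2 = 0.5546.
Overall selectivity = C_R/C_S = r_Rτ/(r_Sτ) = r_R/r_S = 7.25.

7.25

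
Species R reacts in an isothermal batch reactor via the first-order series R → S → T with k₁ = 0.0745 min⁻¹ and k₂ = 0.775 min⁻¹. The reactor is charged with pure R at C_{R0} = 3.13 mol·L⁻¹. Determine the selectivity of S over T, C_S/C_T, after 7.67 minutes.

Solving the coupled first-order balances gives C_S(t) = [k₁/(k₂−k₁)]·C_{R0}·(e^(−k₁t) − e^(−k₂t)).
e^(−k₁t) = e^(−0.0745×7.67) = e^(−0.5714) = 0.5647; e^(−k₂t) = e^(−5.944) = 0.002621.
C_S = 0.0745×3.13/(0.775−0.0745) × (0.5647−0.002621) = 0.3329×0.5621 = 0.1871 mol·L⁻¹.
C_R = C_{R0}e^(−k₁t) = 1.768 mol·L⁻¹, so C_T = C_{R0}−C_R−C_S = 1.175 mol·L⁻¹; C_S/C_T = 0.159.

0.159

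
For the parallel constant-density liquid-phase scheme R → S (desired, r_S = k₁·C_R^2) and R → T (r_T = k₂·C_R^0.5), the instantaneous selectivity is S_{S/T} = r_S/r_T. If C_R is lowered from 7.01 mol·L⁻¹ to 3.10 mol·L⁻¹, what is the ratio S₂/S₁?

S_{S/T} = (k₁/k₂)·C_R^1.5, so S₂/S₁ = (C_{R,2}/C_{R,1})^1.5.
= (3.10/7.01)^1.5 = (0.4422)^1.5 = 0.294.

0.294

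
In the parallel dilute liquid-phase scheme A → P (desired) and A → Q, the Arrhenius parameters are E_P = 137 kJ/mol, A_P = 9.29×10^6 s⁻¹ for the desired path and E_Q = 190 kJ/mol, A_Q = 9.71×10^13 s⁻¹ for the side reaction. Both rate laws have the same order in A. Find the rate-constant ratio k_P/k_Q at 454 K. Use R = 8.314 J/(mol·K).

0.120

With equal orders, S_{P/Q} = k_P/k_Q = (A_P/A_Q)·exp[(E_Q−E_P)/(RT)].
(E_Q−E_P)/(RT) = (190−137)×10³/(8.314×454) = 53000/3775 = 14.04.
k_P/k_Q = (9.29×10^6/9.71×10^13)·exp(14.04) = 9.567×10^-8 × 1.253×10^6 = 0.120.
Since E_P < E_Q, lowering the temperature improves selectivity toward P.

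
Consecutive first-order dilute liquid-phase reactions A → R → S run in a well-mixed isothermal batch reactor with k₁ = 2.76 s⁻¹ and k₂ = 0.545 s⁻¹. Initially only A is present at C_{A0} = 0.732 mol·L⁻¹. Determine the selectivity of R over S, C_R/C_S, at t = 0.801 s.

3.02

For first-order series with pure A initially, C_R(t) = k₁C_{A0}/(k₂−k₁)·(e^(−k₁t) − e^(−k₂t)).
e^(−k₁t) = e^(−2.76×0.801) = e^(−2.211) = 0.1096; e^(−k₂t) = e^(−0.4365) = 0.6463.
C_R = 2.76×0.732/(0.545−2.76) × (0.1096−0.6463) = (-0.9121)×(-0.5366) = 0.4895 mol·L⁻¹.
C_A = C_{A0}e^(−k₁t) = 0.08024 mol·L⁻¹, so C_S = C_{A0}−C_A−C_R = 0.1623 mol·L⁻¹; C_R/C_S = 3.02.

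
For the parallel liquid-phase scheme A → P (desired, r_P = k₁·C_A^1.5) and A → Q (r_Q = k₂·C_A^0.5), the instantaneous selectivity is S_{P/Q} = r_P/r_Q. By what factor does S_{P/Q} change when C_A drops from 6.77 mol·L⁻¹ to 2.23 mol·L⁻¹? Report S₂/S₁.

S_{P/Q} = (k₁/k₂)·C_A, so S₂/S₁ = (C_{A,2}/C_{A,1}).
= 2.23/6.77 = 0.329.

0.329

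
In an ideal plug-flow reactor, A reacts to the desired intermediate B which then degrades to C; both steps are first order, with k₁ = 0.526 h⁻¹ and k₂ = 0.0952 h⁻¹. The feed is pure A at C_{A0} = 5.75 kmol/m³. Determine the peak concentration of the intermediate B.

3.94 kmol/m³

For a first-order series the maximum intermediate yield is C_{B,max}/C_{A0} = (k₁/k₂)^[k₂/(k₂−k₁)].
= (0.526/0.0952)^(0.0952/(0.0952−0.526)) = (5.525)^(-0.2210) = 0.6854.
C_{B,max} = 0.6854×5.75 = 3.94 kmol/m³.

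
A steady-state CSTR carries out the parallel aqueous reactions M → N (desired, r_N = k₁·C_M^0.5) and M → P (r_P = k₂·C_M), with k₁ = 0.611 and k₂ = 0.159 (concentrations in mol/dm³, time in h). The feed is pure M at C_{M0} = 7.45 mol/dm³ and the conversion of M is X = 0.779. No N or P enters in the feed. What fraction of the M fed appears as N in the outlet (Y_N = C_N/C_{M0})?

0.584

Exit C_M = C_{M0}(1−X) = 7.45×0.221 = 1.646 mol/dm³.
Rates in a CSTR are evaluated at the outlet concentration: r_N = 0.611×1.646^0.5 = 0.7840, r_P = 0.159×1.646 = 0.2618.
Fraction of consumed M going to N: r_N/(r_N+r_P) = 0.7497.
C_N = 0.7497·C_{M0}·X = 0.7497×7.45×0.779 = 4.35 mol/dm³; Y_N = C_N/C_{M0} = 0.584.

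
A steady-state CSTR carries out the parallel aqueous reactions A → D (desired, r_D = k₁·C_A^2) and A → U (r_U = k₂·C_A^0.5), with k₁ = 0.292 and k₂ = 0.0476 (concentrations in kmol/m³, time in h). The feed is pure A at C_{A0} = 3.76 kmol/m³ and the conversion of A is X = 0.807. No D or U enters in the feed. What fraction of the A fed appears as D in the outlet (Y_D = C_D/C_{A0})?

Exit C_A = C_{A0}(1−X) = 3.76×0.193 = 0.7257 kmol/m³.
A CSTR operates uniformly at the exit composition, giving r_D = 0.1538 and r_U = 0.04055 (each k·C_A^n at C_A = 0.7257).
Fraction of consumed A going to D: r_D/(r_D+r_U) = 0.7913.
C_D = 0.7913·C_{A0}·X = 0.7913×3.76×0.807 = 2.40 kmol/m³; Y_D = C_D/C_{A0} = 0.639.

0.639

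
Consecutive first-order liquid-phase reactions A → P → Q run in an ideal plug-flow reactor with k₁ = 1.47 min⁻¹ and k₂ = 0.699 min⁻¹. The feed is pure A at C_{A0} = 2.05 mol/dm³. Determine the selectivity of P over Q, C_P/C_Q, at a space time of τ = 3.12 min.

0.247

For first-order series with pure A initially, C_P(τ) = k₁C_{A0}/(k₂−k₁)·(e^(−k₁τ) − e^(−k₂τ)).
e^(−k₁τ) = e^(−1.47×3.12) = e^(−4.586) = 0.01019; e^(−k₂τ) = e^(−2.181) = 0.1129.
C_P = 1.47×2.05/(0.699−1.47) × (0.01019−0.1129) = (-3.909)×(-0.1028) = 0.4016 mol/dm³.
C_A = C_{A0}e^(−k₁τ) = 0.02089 mol/dm³, so C_Q = C_{A0}−C_A−C_P = 1.627 mol/dm³; C_P/C_Q = 0.247.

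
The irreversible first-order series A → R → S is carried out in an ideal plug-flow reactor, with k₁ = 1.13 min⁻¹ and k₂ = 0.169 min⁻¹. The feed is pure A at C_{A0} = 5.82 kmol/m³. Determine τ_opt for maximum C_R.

The intermediate peaks when r₁ = r₂, i.e. k₁e^(−k₁τ) = k₂e^(−k₂τ), giving τ_opt = ln(k₂/k₁)/(k₂−k₁).
= ln(0.169/1.13)/(0.169−1.13) = ln(0.1496)/-0.9610 = -1.900/-0.9610 = 1.98 min.

1.98 min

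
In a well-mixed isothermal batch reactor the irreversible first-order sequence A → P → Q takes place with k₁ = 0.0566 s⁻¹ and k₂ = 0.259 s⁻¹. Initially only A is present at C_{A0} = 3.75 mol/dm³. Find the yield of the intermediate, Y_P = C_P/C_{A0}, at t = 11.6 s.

The intermediate concentration in a first-order A→B→C sequence is C_P = k₁C_{A0}(e^(−k₁t) − e^(−k₂t))/(k₂−k₁).
e^(−k₁t) = e^(−0.0566×11.6) = e^(−0.6566) = 0.5186; e^(−k₂t) = e^(−3.004) = 0.04957.
C_P = 0.0566×3.75/(0.259−0.0566) × (0.5186−0.04957) = 1.049×0.4691 = 0.4919 mol/dm³.
Y_P = C_P/C_{A0} = 0.4919/3.75 = 0.131.

0.131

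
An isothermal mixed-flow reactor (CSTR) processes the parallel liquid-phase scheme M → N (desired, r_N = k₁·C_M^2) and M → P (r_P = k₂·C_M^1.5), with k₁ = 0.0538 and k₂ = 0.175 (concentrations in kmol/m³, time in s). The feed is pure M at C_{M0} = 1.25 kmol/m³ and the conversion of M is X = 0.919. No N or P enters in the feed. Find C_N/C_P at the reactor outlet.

0.0978

Exit C_M = C_{M0}(1−X) = 1.25×0.0810 = 0.1012 kmol/m³.
A CSTR operates uniformly at the exit composition, giving r_N = 5.515×10^-4 and r_P = 0.005638 (each k·C_M^n at C_M = 0.1012).
Overall selectivity = C_N/C_P = r_Nτ/(r_Pτ) = r_N/r_P = 0.0978.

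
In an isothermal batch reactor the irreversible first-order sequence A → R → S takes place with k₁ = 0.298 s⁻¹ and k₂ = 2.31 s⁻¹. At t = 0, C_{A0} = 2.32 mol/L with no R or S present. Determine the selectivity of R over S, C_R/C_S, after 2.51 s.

0.152

The intermediate concentration in a first-order A→B→C sequence is C_R = k₁C_{A0}(e^(−k₁t) − e^(−k₂t))/(k₂−k₁).
e^(−k₁t) = e^(−0.298×2.51) = e^(−0.7480) = 0.4733; e^(−k₂t) = e^(−5.798) = 0.003033.
C_R = 0.298×2.32/(2.31−0.298) × (0.4733−0.003033) = 0.3436×0.4703 = 0.1616 mol/L.
C_A = C_{A0}e^(−k₁t) = 1.098 mol/L, so C_S = C_{A0}−C_A−C_R = 1.060 mol/L; C_R/C_S = 0.152.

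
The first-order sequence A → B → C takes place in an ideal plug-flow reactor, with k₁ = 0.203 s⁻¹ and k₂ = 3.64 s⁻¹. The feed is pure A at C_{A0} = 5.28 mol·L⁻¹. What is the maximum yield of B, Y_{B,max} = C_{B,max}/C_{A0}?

Evaluating C_B at τ_opt = ln(k₂/k₁)/(k₂−k₁) gives C_{B,max}/C_{A0} = (k₁/k₂)^[k₂/(k₂−k₁)].
= (0.203/3.64)^(3.64/(3.64−0.203)) = (0.05577)^(1.059) = 0.04703.

0.0470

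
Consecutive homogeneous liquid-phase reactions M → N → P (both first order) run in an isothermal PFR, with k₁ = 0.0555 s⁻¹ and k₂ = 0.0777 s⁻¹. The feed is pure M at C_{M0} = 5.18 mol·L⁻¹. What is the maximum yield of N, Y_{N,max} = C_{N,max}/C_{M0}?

0.308

For a first-order series the maximum intermediate yield is C_{N,max}/C_{M0} = (k₁/k₂)^[k₂/(k₂−k₁)].
= (0.0555/0.0777)^(0.0777/(0.0777−0.0555)) = (0.7143)^(3.500) = 0.3080.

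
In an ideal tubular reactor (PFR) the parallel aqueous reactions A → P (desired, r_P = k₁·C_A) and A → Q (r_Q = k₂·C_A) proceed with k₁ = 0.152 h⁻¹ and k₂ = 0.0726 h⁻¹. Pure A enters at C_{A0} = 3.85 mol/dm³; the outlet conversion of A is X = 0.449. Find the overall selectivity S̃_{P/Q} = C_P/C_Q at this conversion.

C_A = C_{A0}(1−X) = 2.121 mol/dm³.
Both paths are first order in A, so the instantaneous fraction to P is constant: dC_P/d(−C_A) = k₁/(k₁+k₂) = 0.6768.
C_P = 0.6768·(C_{A0}−C_A) = 0.6768×1.729 = 1.17 mol/dm³.
C_Q = (C_{A0}−C_A)−C_P = 0.5588 mol/dm³; S̃_{P/Q} = 1.170/0.5588 = 2.09.

2.09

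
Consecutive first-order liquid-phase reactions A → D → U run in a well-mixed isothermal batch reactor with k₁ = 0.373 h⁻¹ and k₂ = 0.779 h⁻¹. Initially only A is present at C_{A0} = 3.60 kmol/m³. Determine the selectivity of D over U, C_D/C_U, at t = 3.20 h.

Solving the coupled first-order balances gives C_D(t) = [k₁/(k₂−k₁)]·C_{A0}·(e^(−k₁t) − e^(−k₂t)).
e^(−k₁t) = e^(−0.373×3.20) = e^(−1.194) = 0.3031; e^(−k₂t) = e^(−2.493) = 0.08268.
C_D = 0.373×3.60/(0.779−0.373) × (0.3031−0.08268) = 3.307×0.2204 = 0.7291 kmol/m³.
C_A = C_{A0}e^(−k₁t) = 1.091 kmol/m³, so C_U = C_{A0}−C_A−C_D = 1.780 kmol/m³; C_D/C_U = 0.410.

0.410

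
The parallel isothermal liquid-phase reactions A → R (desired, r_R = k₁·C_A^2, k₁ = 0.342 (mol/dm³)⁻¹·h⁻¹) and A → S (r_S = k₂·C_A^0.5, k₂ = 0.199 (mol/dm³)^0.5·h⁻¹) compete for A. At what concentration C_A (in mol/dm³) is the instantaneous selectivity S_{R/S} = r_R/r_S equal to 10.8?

S_{R/S} = (k₁/k₂)·C_A^1.5 ⇒ C_A = (S·k₂/k₁)^(1/1.5).
= (10.8×0.199/0.342)^(0.6667) = (6.284)^(0.6667) = 3.41 mol/dm³.

3.41 mol/dm³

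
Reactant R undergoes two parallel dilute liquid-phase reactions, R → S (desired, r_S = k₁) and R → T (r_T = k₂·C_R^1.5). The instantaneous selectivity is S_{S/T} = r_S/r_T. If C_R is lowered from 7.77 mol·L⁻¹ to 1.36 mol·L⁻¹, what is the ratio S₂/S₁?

S_{S/T} = (k₁/k₂)·C_R^-1.5, so S₂/S₁ = (C_{R,2}/C_{R,1})^-1.5.
= (1.36/7.77)^(-1.5) = (0.1750)^(-1.5) = 13.7.

13.7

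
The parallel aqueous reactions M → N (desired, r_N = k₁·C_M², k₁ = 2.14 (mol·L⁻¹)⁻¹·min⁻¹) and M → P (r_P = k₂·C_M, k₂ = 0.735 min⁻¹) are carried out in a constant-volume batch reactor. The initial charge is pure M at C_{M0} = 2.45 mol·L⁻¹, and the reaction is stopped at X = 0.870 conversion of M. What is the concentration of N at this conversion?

C_M = C_{M0}(1−X) = 0.3185 mol·L⁻¹.
Along a PFR/batch, dC_P/dC_M = −r_P/(r_N+r_P) = −k₂/(k₂+k₁·C_M).
Integrating from C_{M0} to C_M: C_P = (0.735/2.14)·ln[(0.735+2.14·2.45)/(0.735+2.14·0.319)] = 0.3435·ln(5.978/1.417) = 0.4945 mol·L⁻¹.
Then C_N = (C_{M0}−C_M) − C_P = 2.131 − 0.4945 = 1.637 mol·L⁻¹.

1.64 mol·L⁻¹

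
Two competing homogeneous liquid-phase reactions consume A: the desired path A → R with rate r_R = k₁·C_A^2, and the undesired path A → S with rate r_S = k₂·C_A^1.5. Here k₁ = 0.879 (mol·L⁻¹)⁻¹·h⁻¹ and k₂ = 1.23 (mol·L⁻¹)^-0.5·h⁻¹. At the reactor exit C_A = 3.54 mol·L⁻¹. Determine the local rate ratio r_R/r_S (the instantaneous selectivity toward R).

S_{R/S} = r_R/r_S = (k₁·C_A^2)/(k₂·C_A^1.5) = (k₁/k₂)·C_A^0.5.
= (0.879×3.540^2) / (1.23×3.540^1.5) = 11.02/8.192 = 1.34.

1.34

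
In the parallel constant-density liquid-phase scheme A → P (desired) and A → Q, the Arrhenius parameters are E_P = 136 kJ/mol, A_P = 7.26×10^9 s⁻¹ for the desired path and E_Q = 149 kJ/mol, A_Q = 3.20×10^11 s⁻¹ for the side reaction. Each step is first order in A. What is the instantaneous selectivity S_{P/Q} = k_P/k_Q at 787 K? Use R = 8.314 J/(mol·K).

Since both paths have the same order in A, the concentration cancels and S_{P/Q} = k_P/k_Q = (A_P/A_Q)·exp[(E_Q−E_P)/(RT)].
(E_Q−E_P)/(RT) = (149−136)×10³/(8.314×787) = 13000/6543 = 1.987.
k_P/k_Q = (7.26×10^9/3.20×10^11)·exp(1.987) = 0.02269 × 7.292 = 0.165.
Since E_P < E_Q, lowering the temperature improves selectivity toward P.

0.165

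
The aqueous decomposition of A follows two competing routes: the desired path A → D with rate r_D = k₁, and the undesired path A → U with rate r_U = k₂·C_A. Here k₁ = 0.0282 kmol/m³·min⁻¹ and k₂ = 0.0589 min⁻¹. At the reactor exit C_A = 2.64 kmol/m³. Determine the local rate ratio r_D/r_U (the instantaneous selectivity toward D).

0.181

S_{D/U} = r_D/r_U = (k₁)/(k₂·C_A) = (k₁/k₂)·C_A⁻¹.
= (0.0282) / (0.0589×2.640) = 0.02820/0.1555 = 0.181.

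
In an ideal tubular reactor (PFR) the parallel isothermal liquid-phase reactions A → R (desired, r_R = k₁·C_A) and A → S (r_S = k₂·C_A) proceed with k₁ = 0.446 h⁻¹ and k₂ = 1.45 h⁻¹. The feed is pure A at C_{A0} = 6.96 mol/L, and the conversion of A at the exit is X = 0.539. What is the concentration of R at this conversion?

0.882 mol/L

C_A = C_{A0}(1−X) = 3.209 mol/L.
Both paths are first order in A, so the instantaneous fraction to R is constant: dC_R/d(−C_A) = k₁/(k₁+k₂) = 0.2352.
C_R = 0.2352·(C_{A0}−C_A) = 0.2352×3.751 = 0.882 mol/L.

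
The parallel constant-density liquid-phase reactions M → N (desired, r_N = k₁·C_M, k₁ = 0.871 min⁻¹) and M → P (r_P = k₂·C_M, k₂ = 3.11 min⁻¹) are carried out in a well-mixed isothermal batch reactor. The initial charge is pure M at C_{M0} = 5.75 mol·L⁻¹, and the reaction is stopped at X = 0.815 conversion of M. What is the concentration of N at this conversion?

1.03 mol·L⁻¹

C_M = C_{M0}(1−X) = 1.064 mol·L⁻¹.
Both paths are first order in M, so the instantaneous fraction to N is constant: dC_N/d(−C_M) = k₁/(k₁+k₂) = 0.2188.
C_N = 0.2188·(C_{M0}−C_M) = 0.2188×4.686 = 1.03 mol·L⁻¹.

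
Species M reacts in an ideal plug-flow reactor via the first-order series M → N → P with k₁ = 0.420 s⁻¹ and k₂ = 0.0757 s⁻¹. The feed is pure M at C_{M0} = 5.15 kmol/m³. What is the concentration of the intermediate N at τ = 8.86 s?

3.06 kmol/m³

The intermediate concentration in a first-order A→B→C sequence is C_N = k₁C_{M0}(e^(−k₁τ) − e^(−k₂τ))/(k₂−k₁).
e^(−k₁τ) = e^(−0.420×8.86) = e^(−3.721) = 0.02420; e^(−k₂τ) = e^(−0.6707) = 0.5113.
C_N = 0.420×5.15/(0.0757−0.420) × (0.02420−0.5113) = (-6.282)×(-0.4871) = 3.060 kmol/m³.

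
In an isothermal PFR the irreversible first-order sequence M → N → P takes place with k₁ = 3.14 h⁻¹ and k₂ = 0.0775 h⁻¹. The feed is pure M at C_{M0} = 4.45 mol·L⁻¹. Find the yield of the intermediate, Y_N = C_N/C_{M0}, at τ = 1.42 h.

Solving the coupled first-order balances gives C_N(τ) = [k₁/(k₂−k₁)]·C_{M0}·(e^(−k₁τ) − e^(−k₂τ)).
e^(−k₁τ) = e^(−3.14×1.42) = e^(−4.459) = 0.01158; e^(−k₂τ) = e^(−0.1100) = 0.8958.
C_N = 3.14×4.45/(0.0775−3.14) × (0.01158−0.8958) = (-4.563)×(-0.8842) = 4.034 mol·L⁻¹.
Y_N = C_N/C_{M0} = 4.034/4.45 = 0.907.

0.907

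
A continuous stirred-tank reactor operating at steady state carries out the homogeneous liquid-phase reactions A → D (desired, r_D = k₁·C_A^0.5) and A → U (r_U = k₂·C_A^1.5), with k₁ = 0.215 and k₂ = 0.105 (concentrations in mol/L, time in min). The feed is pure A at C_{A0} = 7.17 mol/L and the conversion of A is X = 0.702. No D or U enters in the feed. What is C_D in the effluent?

2.46 mol/L

Exit C_A = C_{A0}(1−X) = 7.17×0.298 = 2.137 mol/L.
In a CSTR the entire volume is at exit conditions, so r_D = 0.215×2.137^0.5 = 0.3143 and r_U = 0.105×2.137^1.5 = 0.3279.
Fraction of consumed A going to D: r_D/(r_D+r_U) = 0.4894.
C_D = 0.4894·C_{A0}·X = 0.4894×7.17×0.702 = 2.46 mol/L.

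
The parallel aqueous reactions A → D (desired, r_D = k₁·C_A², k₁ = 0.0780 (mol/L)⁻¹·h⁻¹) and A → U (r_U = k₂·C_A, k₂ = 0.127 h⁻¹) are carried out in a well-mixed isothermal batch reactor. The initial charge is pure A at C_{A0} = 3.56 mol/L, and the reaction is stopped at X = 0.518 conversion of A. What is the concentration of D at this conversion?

C_A = C_{A0}(1−X) = 1.716 mol/L.
Along a PFR/batch, dC_U/dC_A = −r_U/(r_D+r_U) = −k₂/(k₂+k₁·C_A).
Integrating from C_{A0} to C_A: C_U = (0.127/0.0780)·ln[(0.127+0.0780·3.56)/(0.127+0.0780·1.72)] = 1.628·ln(0.4047/0.2608) = 0.7151 mol/L.
Then C_D = (C_{A0}−C_A) − C_U = 1.844 − 0.7151 = 1.129 mol/L.

1.13 mol/L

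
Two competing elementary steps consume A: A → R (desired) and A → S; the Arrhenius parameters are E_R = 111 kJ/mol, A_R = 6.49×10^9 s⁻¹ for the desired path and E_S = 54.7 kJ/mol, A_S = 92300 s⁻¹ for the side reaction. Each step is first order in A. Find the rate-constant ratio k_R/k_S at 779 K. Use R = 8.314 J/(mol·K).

11.8

k_R/k_S = (A_R/A_S)·exp[−(E_R−E_S)/(RT)] = (A_R/A_S)·exp[(E_S−E_R)/(RT)].
(E_S−E_R)/(RT) = (54.7−111)×10³/(8.314×779) = -56300/6477 = -8.693.
k_R/k_S = (6.49×10^9/92300)·exp(-8.693) = 70314 × 1.678×10^-4 = 11.8.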